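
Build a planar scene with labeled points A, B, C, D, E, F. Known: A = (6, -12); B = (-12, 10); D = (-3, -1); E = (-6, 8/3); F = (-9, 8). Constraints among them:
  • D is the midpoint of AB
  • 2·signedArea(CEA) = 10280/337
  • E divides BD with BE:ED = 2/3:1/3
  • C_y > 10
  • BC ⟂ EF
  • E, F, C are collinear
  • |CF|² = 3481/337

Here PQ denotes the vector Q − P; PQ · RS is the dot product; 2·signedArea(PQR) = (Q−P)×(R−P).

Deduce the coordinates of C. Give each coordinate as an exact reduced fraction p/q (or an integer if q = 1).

C = (-3564/337, 3640/337)

1. C_x = -3564/337  [E, F, C are collinear ∩ BC ⟂ EF]
2. C_y = 3640/337  [E, F, C are collinear ∩ BC ⟂ EF]
   → C = (-3564/337, 3640/337)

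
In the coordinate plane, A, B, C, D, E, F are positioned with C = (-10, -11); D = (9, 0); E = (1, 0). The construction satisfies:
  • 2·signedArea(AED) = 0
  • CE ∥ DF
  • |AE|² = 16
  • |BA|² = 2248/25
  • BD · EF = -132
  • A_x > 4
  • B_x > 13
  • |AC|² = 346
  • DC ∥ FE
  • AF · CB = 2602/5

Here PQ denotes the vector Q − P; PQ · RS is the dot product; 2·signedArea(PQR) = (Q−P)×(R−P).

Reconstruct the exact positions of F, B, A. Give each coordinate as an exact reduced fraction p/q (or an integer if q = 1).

1. F_x = 20  [DC ∥ FE ∩ CE ∥ DF]
2. F_y = 11  [DC ∥ FE ∩ CE ∥ DF]
   → F = (20, 11)
3. A_y = 0  [2·signedArea(AED) = 0]
4. A_x = 5  [|AC|² = 346]
   → A = (5, 0)
5. B_x = 67/5  [BD · EF = -132 ∩ AF · CB = 2602/5]
6. B_y = 22/5  [BD · EF = -132 ∩ AF · CB = 2602/5]
   → B = (67/5, 22/5)

A = (5, 0)
B = (67/5, 22/5)
F = (20, 11)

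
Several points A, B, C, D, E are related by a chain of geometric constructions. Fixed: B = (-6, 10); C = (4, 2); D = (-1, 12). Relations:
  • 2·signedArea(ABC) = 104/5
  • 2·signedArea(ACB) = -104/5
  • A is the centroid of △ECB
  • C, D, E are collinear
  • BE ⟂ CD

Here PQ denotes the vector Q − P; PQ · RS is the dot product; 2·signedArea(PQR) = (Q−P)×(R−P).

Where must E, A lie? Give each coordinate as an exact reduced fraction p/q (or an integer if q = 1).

A = (-16/15, 122/15)
E = (-6/5, 62/5)

1. E_x = -6/5  [C, D, E are collinear ∩ BE ⟂ CD]
2. E_y = 62/5  [C, D, E are collinear ∩ BE ⟂ CD]
   → E = (-6/5, 62/5)
3. A_x = -16/15  [A is the centroid of △ECB]
4. A_y = 122/15  [A is the centroid of △ECB]
   → A = (-16/15, 122/15)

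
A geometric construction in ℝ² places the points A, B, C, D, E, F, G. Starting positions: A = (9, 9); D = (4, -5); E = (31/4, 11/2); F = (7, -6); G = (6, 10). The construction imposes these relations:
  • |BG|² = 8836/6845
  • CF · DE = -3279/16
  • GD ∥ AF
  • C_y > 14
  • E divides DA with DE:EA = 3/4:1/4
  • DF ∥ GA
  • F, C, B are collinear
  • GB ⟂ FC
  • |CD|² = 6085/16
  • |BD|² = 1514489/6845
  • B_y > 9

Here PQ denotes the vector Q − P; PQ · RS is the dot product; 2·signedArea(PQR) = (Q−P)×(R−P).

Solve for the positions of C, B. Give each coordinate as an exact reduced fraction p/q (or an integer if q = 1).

B = (33362/6845, 67416/6845)
C = (17/4, 29/2)

1. C_x = 17/4  [line -15/4·x + -21/2·y + 2691/16 = 0 ∩ |CD|² = 6085/16]
2. C_y = 29/2  [line -15/4·x + -21/2·y + 2691/16 = 0 ∩ |CD|² = 6085/16]
   → C = (17/4, 29/2)
3. B_x = 33362/6845  [F, C, B are collinear ∩ GB ⟂ FC]
4. B_y = 67416/6845  [F, C, B are collinear ∩ GB ⟂ FC]
   → B = (33362/6845, 67416/6845)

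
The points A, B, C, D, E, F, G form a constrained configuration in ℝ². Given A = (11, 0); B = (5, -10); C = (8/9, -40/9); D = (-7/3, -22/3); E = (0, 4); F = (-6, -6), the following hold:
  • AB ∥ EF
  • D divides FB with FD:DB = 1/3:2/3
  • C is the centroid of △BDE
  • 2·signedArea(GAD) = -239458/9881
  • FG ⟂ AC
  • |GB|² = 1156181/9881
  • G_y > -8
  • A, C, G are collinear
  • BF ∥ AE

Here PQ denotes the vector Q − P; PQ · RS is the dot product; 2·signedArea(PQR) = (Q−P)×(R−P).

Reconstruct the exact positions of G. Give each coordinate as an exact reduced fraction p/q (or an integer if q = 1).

G = (-53926/9881, -71480/9881)

1. G_x = -53926/9881  [A, C, G are collinear ∩ FG ⟂ AC]
2. G_y = -71480/9881  [A, C, G are collinear ∩ FG ⟂ AC]
   → G = (-53926/9881, -71480/9881)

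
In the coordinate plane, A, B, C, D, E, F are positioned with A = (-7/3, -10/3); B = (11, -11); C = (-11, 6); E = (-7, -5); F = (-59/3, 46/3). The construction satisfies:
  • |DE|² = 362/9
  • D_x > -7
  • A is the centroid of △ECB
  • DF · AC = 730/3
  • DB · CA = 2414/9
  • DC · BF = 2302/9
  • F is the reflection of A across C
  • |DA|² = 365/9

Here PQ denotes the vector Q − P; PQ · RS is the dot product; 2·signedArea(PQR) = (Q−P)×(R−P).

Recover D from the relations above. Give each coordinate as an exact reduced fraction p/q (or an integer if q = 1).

D = (-20/3, 4/3)

1. D_x = -20/3  [DF · AC = 730/3 ∩ DC · BF = 2302/9]
2. D_y = 4/3  [DF · AC = 730/3 ∩ DC · BF = 2302/9]
   → D = (-20/3, 4/3)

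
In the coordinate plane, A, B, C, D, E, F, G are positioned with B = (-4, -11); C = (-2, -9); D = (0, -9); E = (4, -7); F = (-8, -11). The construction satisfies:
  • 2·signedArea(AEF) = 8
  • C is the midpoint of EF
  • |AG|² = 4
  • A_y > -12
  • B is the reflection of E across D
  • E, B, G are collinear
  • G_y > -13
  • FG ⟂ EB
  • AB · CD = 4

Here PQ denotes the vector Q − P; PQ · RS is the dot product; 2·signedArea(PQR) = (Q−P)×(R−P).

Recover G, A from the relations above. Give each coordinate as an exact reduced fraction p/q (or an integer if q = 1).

A = (-6, -11)
G = (-36/5, -63/5)

1. G_x = -36/5  [E, B, G are collinear ∩ FG ⟂ EB]
2. G_y = -63/5  [E, B, G are collinear ∩ FG ⟂ EB]
   → G = (-36/5, -63/5)
3. A_x = -6  [2·signedArea(AEF) = 8 ∩ AB · CD = 4]
4. A_y = -11  [2·signedArea(AEF) = 8 ∩ AB · CD = 4]
   → A = (-6, -11)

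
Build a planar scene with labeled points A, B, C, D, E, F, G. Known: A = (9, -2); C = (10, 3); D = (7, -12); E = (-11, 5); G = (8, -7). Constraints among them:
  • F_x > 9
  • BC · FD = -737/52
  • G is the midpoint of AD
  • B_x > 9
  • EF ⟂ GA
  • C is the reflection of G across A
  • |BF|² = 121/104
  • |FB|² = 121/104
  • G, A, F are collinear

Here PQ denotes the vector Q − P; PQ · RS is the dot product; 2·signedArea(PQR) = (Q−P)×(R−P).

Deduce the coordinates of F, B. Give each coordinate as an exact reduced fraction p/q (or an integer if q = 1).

B = (509/52, 101/52)
F = (249/26, 23/26)

1. F_x = 249/26  [G, A, F are collinear ∩ EF ⟂ GA]
2. F_y = 23/26  [G, A, F are collinear ∩ EF ⟂ GA]
   → F = (249/26, 23/26)
3. B_x = 509/52  [line 67/26·x + 335/26·y + -201/4 = 0 ∩ |BF|² = 121/104]
4. B_y = 101/52  [line 67/26·x + 335/26·y + -201/4 = 0 ∩ |BF|² = 121/104]
   → B = (509/52, 101/52)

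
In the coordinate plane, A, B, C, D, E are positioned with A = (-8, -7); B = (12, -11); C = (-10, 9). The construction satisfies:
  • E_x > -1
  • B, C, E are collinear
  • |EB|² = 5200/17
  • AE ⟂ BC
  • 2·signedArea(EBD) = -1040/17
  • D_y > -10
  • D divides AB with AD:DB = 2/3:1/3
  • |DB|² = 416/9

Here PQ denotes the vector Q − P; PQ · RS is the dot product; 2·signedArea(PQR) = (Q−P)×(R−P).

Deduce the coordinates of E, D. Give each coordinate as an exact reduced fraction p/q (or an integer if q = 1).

D = (16/3, -29/3)
E = (-16/17, 13/17)

1. E_x = -16/17  [B, C, E are collinear ∩ AE ⟂ BC]
2. E_y = 13/17  [B, C, E are collinear ∩ AE ⟂ BC]
   → E = (-16/17, 13/17)
3. D_x = 16/3  [D divides AB with AD:DB = 2/3:1/3]
4. D_y = -29/3  [D divides AB with AD:DB = 2/3:1/3]
   → D = (16/3, -29/3)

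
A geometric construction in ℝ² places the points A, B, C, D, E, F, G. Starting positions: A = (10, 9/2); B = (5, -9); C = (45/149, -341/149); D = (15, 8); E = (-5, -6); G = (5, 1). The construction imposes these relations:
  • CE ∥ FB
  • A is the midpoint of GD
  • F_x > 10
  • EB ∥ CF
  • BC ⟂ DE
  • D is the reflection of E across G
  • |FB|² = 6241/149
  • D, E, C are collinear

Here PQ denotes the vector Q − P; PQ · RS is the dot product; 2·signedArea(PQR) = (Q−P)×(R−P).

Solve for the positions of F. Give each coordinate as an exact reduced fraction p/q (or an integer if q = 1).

1. F_x = 1535/149  [CE ∥ FB ∩ EB ∥ CF]
2. F_y = -788/149  [CE ∥ FB ∩ EB ∥ CF]
   → F = (1535/149, -788/149)

F = (1535/149, -788/149)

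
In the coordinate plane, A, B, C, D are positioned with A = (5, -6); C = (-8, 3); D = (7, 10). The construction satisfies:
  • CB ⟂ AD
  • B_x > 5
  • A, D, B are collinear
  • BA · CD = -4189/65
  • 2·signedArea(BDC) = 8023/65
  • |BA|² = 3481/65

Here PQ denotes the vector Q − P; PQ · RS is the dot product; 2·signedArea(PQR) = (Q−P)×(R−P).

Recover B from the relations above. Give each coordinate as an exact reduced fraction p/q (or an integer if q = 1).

1. B_x = 384/65  [A, D, B are collinear ∩ CB ⟂ AD]
2. B_y = 82/65  [A, D, B are collinear ∩ CB ⟂ AD]
   → B = (384/65, 82/65)

B = (384/65, 82/65)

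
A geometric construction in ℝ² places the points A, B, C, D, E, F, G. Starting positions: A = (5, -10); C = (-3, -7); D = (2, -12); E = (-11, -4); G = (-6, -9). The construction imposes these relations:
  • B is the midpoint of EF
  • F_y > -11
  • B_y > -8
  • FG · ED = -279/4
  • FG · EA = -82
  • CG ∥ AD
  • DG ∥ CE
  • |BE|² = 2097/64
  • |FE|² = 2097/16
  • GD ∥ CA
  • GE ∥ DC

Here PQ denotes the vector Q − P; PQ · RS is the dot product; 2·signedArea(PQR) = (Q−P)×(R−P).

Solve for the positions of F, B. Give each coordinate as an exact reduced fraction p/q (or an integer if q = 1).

B = (-49/8, -7)
F = (-5/4, -10)

1. F_x = -5/4  [FG · ED = -279/4 ∩ FG · EA = -82]
2. F_y = -10  [FG · ED = -279/4 ∩ FG · EA = -82]
   → F = (-5/4, -10)
3. B_x = -49/8  [B is the midpoint of EF]
4. B_y = -7  [B is the midpoint of EF]
   → B = (-49/8, -7)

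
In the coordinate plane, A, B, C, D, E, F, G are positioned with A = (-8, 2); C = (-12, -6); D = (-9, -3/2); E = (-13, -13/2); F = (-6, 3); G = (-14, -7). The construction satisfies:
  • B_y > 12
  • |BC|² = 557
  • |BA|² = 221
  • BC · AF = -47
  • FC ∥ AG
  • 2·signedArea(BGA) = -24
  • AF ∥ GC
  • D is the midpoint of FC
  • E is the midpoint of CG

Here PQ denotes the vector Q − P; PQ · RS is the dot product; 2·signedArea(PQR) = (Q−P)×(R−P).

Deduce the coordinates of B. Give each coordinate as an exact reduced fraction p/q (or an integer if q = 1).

1. B_x = 2  [BC · AF = -47 ∩ 2·signedArea(BGA) = -24]
2. B_y = 13  [BC · AF = -47 ∩ 2·signedArea(BGA) = -24]
   → B = (2, 13)

B = (2, 13)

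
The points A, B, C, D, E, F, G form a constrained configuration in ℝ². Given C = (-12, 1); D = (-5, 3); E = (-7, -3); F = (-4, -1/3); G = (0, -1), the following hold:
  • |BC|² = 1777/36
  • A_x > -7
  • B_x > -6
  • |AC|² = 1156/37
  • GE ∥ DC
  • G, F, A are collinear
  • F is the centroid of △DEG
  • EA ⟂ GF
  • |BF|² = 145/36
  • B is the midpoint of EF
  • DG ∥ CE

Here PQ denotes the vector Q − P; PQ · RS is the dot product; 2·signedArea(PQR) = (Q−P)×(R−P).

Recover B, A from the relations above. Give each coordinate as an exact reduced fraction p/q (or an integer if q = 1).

A = (-240/37, 3/37)
B = (-11/2, -5/3)

1. B_x = -11/2  [B is the midpoint of EF]
2. B_y = -5/3  [B is the midpoint of EF]
   → B = (-11/2, -5/3)
3. A_x = -240/37  [G, F, A are collinear ∩ EA ⟂ GF]
4. A_y = 3/37  [G, F, A are collinear ∩ EA ⟂ GF]
   → A = (-240/37, 3/37)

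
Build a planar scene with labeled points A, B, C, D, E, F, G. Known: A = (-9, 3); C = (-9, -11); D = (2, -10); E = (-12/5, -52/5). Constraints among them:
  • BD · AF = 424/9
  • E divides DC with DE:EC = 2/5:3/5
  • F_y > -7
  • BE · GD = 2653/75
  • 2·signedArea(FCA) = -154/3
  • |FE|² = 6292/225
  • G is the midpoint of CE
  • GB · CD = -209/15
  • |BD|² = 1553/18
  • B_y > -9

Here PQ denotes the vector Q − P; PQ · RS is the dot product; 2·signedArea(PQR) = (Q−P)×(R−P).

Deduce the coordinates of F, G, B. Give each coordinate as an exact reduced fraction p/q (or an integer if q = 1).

1. F_x = -16/3  [2·signedArea(FCA) = -154/3]
2. F_y = -6  [|FE|² = 6292/225]
   → F = (-16/3, -6)
3. G_x = -57/10  [G is the midpoint of CE]
4. G_y = -107/10  [G is the midpoint of CE]
   → G = (-57/10, -107/10)
5. B_x = -43/6  [BD · AF = 424/9 ∩ GB · CD = -209/15]
6. B_y = -17/2  [BD · AF = 424/9 ∩ GB · CD = -209/15]
   → B = (-43/6, -17/2)

B = (-43/6, -17/2)
F = (-16/3, -6)
G = (-57/10, -107/10)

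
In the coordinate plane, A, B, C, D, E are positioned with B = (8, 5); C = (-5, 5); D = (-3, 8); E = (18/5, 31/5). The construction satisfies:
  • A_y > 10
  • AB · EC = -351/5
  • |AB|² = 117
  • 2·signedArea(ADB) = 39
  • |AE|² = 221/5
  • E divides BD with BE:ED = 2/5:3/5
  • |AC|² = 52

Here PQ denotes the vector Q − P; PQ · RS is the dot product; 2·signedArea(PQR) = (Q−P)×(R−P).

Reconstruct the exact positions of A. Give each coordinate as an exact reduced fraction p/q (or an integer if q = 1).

1. A_x = -1  [AB · EC = -351/5 ∩ 2·signedArea(ADB) = 39]
2. A_y = 11  [AB · EC = -351/5 ∩ 2·signedArea(ADB) = 39]
   → A = (-1, 11)

A = (-1, 11)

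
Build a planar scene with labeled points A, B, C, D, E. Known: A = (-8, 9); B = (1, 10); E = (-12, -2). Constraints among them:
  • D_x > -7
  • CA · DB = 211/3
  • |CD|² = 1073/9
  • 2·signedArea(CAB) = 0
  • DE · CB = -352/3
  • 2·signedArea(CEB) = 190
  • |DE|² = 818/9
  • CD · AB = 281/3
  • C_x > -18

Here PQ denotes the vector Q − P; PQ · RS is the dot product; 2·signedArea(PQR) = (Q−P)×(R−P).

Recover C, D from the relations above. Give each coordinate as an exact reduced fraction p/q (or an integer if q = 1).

C = (-17, 8)
D = (-19/3, 17/3)

1. C_x = -17  [2·signedArea(CAB) = 0 ∩ 2·signedArea(CEB) = 190]
2. C_y = 8  [2·signedArea(CAB) = 0 ∩ 2·signedArea(CEB) = 190]
   → C = (-17, 8)
3. D_x = -19/3  [line -18·x + -2·y + -308/3 = 0 ∩ |CD|² = 1073/9]
4. D_y = 17/3  [line -18·x + -2·y + -308/3 = 0 ∩ |CD|² = 1073/9]
   → D = (-19/3, 17/3)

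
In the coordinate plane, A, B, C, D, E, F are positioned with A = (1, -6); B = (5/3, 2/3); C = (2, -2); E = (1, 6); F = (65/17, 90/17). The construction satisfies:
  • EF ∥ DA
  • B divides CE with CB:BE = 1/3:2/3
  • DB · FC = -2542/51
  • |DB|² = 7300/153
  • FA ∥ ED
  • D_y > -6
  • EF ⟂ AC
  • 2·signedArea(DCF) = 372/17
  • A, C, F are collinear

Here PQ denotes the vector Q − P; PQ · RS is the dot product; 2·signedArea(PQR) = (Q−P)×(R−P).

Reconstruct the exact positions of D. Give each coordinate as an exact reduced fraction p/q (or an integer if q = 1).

1. D_x = -31/17  [EF ∥ DA ∩ FA ∥ ED]
2. D_y = -90/17  [EF ∥ DA ∩ FA ∥ ED]
   → D = (-31/17, -90/17)

D = (-31/17, -90/17)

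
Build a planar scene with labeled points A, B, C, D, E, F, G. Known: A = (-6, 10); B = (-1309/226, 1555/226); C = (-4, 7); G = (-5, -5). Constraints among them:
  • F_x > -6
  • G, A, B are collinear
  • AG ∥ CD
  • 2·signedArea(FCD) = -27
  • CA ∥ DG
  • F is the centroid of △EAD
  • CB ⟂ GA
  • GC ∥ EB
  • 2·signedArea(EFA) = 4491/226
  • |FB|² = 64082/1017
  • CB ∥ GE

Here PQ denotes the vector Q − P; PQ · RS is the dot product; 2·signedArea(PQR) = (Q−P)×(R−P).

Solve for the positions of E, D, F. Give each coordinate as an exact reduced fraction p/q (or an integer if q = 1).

D = (-3, -8)
E = (-1535/226, -1157/226)
F = (-3569/678, -235/226)

1. E_x = -1535/226  [GC ∥ EB ∩ CB ∥ GE]
2. E_y = -1157/226  [GC ∥ EB ∩ CB ∥ GE]
   → E = (-1535/226, -1157/226)
3. D_x = -3  [CA ∥ DG ∩ AG ∥ CD]
4. D_y = -8  [CA ∥ DG ∩ AG ∥ CD]
   → D = (-3, -8)
5. F_x = -3569/678  [F is the centroid of △EAD]
6. F_y = -235/226  [F is the centroid of △EAD]
   → F = (-3569/678, -235/226)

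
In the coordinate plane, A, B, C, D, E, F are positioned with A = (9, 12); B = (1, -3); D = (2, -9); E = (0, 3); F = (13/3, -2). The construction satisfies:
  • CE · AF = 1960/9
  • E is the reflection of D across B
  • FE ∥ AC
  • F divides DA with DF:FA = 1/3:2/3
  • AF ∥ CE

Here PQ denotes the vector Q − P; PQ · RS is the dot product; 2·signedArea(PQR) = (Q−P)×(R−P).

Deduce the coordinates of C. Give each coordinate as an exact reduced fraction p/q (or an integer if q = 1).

C = (14/3, 17)

1. C_x = 14/3  [AF ∥ CE ∩ FE ∥ AC]
2. C_y = 17  [AF ∥ CE ∩ FE ∥ AC]
   → C = (14/3, 17)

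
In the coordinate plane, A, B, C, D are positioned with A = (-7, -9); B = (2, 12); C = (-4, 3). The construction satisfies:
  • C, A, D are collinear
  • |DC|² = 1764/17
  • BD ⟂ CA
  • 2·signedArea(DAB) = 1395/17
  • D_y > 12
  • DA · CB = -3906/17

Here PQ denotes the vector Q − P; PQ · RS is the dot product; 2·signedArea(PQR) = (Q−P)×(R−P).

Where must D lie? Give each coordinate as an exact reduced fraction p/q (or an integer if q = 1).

1. D_x = -26/17  [C, A, D are collinear ∩ BD ⟂ CA]
2. D_y = 219/17  [C, A, D are collinear ∩ BD ⟂ CA]
   → D = (-26/17, 219/17)

D = (-26/17, 219/17)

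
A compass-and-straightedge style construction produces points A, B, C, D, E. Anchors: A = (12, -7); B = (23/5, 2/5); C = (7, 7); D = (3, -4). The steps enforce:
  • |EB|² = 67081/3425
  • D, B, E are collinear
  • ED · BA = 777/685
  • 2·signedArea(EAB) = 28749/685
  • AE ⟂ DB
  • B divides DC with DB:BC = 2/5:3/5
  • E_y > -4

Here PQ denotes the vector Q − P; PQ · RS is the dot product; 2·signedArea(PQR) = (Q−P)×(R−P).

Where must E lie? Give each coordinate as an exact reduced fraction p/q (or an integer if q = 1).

1. E_x = 423/137  [D, B, E are collinear ∩ AE ⟂ DB]
2. E_y = -515/137  [D, B, E are collinear ∩ AE ⟂ DB]
   → E = (423/137, -515/137)

E = (423/137, -515/137)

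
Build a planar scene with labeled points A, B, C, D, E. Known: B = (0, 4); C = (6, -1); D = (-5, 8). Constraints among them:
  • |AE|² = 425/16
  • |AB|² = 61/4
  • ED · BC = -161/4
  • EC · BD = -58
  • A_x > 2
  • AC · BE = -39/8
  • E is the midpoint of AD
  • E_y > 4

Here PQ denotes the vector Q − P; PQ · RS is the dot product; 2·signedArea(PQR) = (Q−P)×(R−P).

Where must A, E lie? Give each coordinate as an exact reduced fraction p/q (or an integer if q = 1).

A = (3, 3/2)
E = (-1, 19/4)

1. E_x = -1  [EC · BD = -58 ∩ ED · BC = -161/4]
2. E_y = 19/4  [EC · BD = -58 ∩ ED · BC = -161/4]
   → E = (-1, 19/4)
3. A_x = 3  [AC · BE = -39/8 ∩ E is the midpoint of AD]
4. A_y = 3/2  [AC · BE = -39/8 ∩ E is the midpoint of AD]
   → A = (3, 3/2)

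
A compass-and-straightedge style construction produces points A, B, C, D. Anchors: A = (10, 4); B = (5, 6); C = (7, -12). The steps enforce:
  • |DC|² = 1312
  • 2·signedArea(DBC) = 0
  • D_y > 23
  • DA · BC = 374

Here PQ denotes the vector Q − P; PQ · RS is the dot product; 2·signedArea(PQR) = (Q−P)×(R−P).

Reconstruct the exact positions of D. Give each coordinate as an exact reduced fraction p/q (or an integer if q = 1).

1. D_x = 3  [2·signedArea(DBC) = 0 ∩ DA · BC = 374]
2. D_y = 24  [2·signedArea(DBC) = 0 ∩ DA · BC = 374]
   → D = (3, 24)

D = (3, 24)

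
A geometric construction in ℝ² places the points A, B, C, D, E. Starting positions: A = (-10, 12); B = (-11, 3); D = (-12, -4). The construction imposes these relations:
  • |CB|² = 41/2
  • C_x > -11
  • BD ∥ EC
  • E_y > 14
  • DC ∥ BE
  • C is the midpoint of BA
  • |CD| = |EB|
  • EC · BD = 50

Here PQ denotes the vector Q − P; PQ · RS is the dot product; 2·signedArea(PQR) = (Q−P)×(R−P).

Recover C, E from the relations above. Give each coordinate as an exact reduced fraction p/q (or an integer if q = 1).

1. C_x = -21/2  [C is the midpoint of BA]
2. C_y = 15/2  [C is the midpoint of BA]
   → C = (-21/2, 15/2)
3. E_x = -19/2  [BD ∥ EC ∩ DC ∥ BE]
4. E_y = 29/2  [BD ∥ EC ∩ DC ∥ BE]
   → E = (-19/2, 29/2)

C = (-21/2, 15/2)
E = (-19/2, 29/2)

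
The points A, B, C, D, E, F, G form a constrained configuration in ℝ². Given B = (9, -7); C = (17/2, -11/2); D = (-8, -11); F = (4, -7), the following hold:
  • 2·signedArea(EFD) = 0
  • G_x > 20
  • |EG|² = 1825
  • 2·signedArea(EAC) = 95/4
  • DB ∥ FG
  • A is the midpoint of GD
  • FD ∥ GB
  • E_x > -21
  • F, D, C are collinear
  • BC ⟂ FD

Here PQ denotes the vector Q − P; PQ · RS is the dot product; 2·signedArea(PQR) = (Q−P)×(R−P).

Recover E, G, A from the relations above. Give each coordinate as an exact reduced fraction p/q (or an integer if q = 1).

A = (13/2, -7)
E = (-20, -15)
G = (21, -3)

1. G_x = 21  [FD ∥ GB ∩ DB ∥ FG]
2. G_y = -3  [FD ∥ GB ∩ DB ∥ FG]
   → G = (21, -3)
3. A_x = 13/2  [A is the midpoint of GD]
4. A_y = -7  [A is the midpoint of GD]
   → A = (13/2, -7)
5. E_x = -20  [2·signedArea(EFD) = 0 ∩ 2·signedArea(EAC) = 95/4]
6. E_y = -15  [2·signedArea(EFD) = 0 ∩ 2·signedArea(EAC) = 95/4]
   → E = (-20, -15)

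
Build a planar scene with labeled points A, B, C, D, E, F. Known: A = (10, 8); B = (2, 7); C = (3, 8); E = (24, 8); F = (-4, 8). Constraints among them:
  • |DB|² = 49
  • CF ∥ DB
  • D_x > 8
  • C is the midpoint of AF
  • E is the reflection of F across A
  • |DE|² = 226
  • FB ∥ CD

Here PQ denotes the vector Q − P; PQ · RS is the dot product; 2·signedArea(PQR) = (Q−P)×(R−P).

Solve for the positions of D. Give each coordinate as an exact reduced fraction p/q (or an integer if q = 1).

1. D_x = 9  [CF ∥ DB ∩ FB ∥ CD]
2. D_y = 7  [CF ∥ DB ∩ FB ∥ CD]
   → D = (9, 7)

D = (9, 7)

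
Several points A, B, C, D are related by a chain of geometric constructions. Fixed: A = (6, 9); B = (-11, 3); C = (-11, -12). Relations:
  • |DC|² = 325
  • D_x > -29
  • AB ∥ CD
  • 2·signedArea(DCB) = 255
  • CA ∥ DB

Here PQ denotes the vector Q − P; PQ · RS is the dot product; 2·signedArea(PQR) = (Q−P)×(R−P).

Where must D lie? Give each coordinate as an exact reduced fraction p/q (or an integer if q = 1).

D = (-28, -18)

1. D_x = -28  [CA ∥ DB ∩ AB ∥ CD]
2. D_y = -18  [CA ∥ DB ∩ AB ∥ CD]
   → D = (-28, -18)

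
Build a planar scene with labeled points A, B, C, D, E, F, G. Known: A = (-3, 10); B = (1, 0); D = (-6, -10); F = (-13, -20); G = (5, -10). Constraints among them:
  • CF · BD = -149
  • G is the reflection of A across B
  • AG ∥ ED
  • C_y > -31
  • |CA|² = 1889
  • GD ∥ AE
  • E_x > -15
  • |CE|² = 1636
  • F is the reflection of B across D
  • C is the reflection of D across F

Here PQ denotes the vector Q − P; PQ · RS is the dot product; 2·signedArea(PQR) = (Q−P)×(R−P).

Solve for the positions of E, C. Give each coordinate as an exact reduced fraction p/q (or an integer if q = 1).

C = (-20, -30)
E = (-14, 10)

1. E_x = -14  [AG ∥ ED ∩ GD ∥ AE]
2. E_y = 10  [AG ∥ ED ∩ GD ∥ AE]
   → E = (-14, 10)
3. C_x = -20  [C is the reflection of D across F]
4. C_y = -30  [C is the reflection of D across F]
   → C = (-20, -30)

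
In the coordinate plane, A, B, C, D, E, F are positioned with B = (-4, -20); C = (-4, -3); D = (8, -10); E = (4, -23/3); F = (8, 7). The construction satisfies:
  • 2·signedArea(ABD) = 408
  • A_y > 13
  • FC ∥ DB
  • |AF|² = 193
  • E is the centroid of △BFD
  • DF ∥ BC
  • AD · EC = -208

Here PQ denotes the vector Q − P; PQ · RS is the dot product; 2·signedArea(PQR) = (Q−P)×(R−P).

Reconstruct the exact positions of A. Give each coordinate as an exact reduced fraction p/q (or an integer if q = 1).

1. A_x = -4  [2·signedArea(ABD) = 408 ∩ AD · EC = -208]
2. A_y = 14  [2·signedArea(ABD) = 408 ∩ AD · EC = -208]
   → A = (-4, 14)

A = (-4, 14)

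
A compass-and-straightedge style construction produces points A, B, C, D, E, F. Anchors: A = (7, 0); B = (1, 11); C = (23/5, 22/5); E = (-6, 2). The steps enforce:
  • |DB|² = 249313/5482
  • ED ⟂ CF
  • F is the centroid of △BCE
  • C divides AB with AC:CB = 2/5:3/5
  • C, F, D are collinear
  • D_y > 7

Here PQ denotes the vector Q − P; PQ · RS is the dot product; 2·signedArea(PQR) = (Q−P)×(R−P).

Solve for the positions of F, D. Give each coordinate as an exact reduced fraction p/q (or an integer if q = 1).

D = (-24639/5482, 38867/5482)
F = (-2/15, 29/5)

1. F_x = -2/15  [F is the centroid of △BCE]
2. F_y = 29/5  [F is the centroid of △BCE]
   → F = (-2/15, 29/5)
3. D_x = -24639/5482  [C, F, D are collinear ∩ ED ⟂ CF]
4. D_y = 38867/5482  [C, F, D are collinear ∩ ED ⟂ CF]
   → D = (-24639/5482, 38867/5482)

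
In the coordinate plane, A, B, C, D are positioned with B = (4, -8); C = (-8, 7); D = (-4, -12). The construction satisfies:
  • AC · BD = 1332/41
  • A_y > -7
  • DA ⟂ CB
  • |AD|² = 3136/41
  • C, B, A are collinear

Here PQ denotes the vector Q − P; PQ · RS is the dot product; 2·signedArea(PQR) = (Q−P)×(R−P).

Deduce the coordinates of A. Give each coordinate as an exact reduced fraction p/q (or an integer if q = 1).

A = (116/41, -268/41)

1. A_x = 116/41  [C, B, A are collinear ∩ DA ⟂ CB]
2. A_y = -268/41  [C, B, A are collinear ∩ DA ⟂ CB]
   → A = (116/41, -268/41)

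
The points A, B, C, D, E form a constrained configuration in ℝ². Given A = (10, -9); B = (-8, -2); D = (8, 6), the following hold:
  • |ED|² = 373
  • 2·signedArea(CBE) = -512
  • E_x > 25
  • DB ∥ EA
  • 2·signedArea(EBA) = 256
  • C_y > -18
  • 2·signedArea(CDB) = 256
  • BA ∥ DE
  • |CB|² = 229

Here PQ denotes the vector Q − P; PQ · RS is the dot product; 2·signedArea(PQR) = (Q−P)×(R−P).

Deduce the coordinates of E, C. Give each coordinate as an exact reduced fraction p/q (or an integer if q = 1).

C = (-6, -17)
E = (26, -1)

1. E_x = 26  [DB ∥ EA ∩ BA ∥ DE]
2. E_y = -1  [DB ∥ EA ∩ BA ∥ DE]
   → E = (26, -1)
3. C_x = -6  [2·signedArea(CBE) = -512 ∩ 2·signedArea(CDB) = 256]
4. C_y = -17  [2·signedArea(CBE) = -512 ∩ 2·signedArea(CDB) = 256]
   → C = (-6, -17)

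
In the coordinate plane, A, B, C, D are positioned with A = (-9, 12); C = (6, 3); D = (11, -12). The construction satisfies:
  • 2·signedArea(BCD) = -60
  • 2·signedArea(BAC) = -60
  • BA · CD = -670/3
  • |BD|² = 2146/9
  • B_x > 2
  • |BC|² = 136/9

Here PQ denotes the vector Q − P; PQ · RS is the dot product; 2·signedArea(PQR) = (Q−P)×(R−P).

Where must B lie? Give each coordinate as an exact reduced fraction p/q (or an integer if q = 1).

B = (8/3, 1)

1. B_x = 8/3  [2·signedArea(BCD) = -60 ∩ 2·signedArea(BAC) = -60]
2. B_y = 1  [2·signedArea(BCD) = -60 ∩ 2·signedArea(BAC) = -60]
   → B = (8/3, 1)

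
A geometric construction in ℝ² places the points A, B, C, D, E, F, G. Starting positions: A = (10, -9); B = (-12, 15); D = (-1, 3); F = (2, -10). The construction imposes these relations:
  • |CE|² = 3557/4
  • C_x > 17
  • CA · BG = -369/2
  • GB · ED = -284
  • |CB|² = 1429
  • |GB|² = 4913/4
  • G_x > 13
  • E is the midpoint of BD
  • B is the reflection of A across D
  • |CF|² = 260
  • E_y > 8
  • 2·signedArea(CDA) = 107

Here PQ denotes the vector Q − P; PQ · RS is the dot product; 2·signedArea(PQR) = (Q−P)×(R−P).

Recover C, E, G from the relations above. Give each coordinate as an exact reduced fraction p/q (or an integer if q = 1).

1. C_x = 18  [line 12·x + 11·y + -128 = 0 ∩ |CF|² = 260]
2. C_y = -8  [line 12·x + 11·y + -128 = 0 ∩ |CF|² = 260]
   → C = (18, -8)
3. E_x = -13/2  [E is the midpoint of BD]
4. E_y = 9  [E is the midpoint of BD]
   → E = (-13/2, 9)
5. G_x = 14  [GB · ED = -284 ∩ CA · BG = -369/2]
6. G_y = -17/2  [GB · ED = -284 ∩ CA · BG = -369/2]
   → G = (14, -17/2)

C = (18, -8)
E = (-13/2, 9)
G = (14, -17/2)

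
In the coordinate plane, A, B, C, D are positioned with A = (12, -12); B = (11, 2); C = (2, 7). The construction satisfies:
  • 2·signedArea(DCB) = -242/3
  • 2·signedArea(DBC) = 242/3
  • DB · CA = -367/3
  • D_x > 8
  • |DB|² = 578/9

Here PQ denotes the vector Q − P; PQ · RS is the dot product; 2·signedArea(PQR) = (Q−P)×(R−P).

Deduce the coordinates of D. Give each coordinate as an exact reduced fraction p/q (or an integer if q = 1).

D = (26/3, -17/3)

1. D_x = 26/3  [2·signedArea(DCB) = -242/3 ∩ DB · CA = -367/3]
2. D_y = -17/3  [2·signedArea(DCB) = -242/3 ∩ DB · CA = -367/3]
   → D = (26/3, -17/3)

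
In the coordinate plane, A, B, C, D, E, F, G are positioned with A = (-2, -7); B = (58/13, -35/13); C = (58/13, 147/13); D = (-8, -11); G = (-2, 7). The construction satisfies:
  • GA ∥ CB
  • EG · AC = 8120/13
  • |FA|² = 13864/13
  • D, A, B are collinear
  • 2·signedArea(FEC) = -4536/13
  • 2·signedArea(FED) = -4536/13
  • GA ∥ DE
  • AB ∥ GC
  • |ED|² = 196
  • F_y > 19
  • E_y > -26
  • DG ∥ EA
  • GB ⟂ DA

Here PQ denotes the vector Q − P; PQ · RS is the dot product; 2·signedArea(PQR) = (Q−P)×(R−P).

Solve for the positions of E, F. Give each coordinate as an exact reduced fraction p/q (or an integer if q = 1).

E = (-8, -25)
F = (220/13, 255/13)

1. E_x = -8  [DG ∥ EA ∩ GA ∥ DE]
2. E_y = -25  [DG ∥ EA ∩ GA ∥ DE]
   → E = (-8, -25)
3. F_x = 220/13  [2·signedArea(FED) = -4536/13 ∩ 2·signedArea(FEC) = -4536/13]
4. F_y = 255/13  [2·signedArea(FED) = -4536/13 ∩ 2·signedArea(FEC) = -4536/13]
   → F = (220/13, 255/13)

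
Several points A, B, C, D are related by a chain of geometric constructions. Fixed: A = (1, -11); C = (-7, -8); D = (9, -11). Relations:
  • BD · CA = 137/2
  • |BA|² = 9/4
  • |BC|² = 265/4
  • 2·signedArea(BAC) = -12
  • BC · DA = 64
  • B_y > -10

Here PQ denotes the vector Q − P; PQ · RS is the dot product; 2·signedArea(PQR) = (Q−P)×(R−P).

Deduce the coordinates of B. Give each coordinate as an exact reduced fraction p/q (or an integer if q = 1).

B = (1, -19/2)

1. B_x = 1  [2·signedArea(BAC) = -12 ∩ BD · CA = 137/2]
2. B_y = -19/2  [2·signedArea(BAC) = -12 ∩ BD · CA = 137/2]
   → B = (1, -19/2)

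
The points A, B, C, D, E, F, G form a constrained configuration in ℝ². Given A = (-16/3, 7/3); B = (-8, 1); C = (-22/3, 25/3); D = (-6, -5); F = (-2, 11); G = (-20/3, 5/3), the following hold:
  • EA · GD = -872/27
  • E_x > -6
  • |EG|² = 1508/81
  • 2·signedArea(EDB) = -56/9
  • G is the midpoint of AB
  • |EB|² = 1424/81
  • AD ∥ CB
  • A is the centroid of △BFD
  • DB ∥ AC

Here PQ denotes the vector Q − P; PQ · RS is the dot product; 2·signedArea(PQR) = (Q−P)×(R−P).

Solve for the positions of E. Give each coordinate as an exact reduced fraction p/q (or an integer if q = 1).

E = (-52/9, -23/9)

1. E_x = -52/9  [2·signedArea(EDB) = -56/9 ∩ EA · GD = -872/27]
2. E_y = -23/9  [2·signedArea(EDB) = -56/9 ∩ EA · GD = -872/27]
   → E = (-52/9, -23/9)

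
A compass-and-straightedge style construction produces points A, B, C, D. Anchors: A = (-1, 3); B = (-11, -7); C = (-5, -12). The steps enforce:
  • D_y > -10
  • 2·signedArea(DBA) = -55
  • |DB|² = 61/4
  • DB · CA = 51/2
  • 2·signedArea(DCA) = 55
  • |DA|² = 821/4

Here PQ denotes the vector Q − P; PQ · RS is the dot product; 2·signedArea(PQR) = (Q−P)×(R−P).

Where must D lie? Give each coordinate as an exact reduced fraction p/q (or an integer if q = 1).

1. D_x = -8  [2·signedArea(DCA) = 55 ∩ DB · CA = 51/2]
2. D_y = -19/2  [2·signedArea(DCA) = 55 ∩ DB · CA = 51/2]
   → D = (-8, -19/2)

D = (-8, -19/2)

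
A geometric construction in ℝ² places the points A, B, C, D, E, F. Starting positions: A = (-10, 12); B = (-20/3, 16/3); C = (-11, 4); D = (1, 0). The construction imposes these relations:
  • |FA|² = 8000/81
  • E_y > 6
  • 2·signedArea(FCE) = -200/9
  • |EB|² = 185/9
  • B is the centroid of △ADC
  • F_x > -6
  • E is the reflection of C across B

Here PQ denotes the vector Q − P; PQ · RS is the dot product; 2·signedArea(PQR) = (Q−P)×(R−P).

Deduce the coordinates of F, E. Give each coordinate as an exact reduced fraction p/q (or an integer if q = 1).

E = (-7/3, 20/3)
F = (-50/9, 28/9)

1. E_x = -7/3  [E is the reflection of C across B]
2. E_y = 20/3  [E is the reflection of C across B]
   → E = (-7/3, 20/3)
3. F_x = -50/9  [line -8/3·x + 26/3·y + -376/9 = 0 ∩ |FA|² = 8000/81]
4. F_y = 28/9  [line -8/3·x + 26/3·y + -376/9 = 0 ∩ |FA|² = 8000/81]
   → F = (-50/9, 28/9)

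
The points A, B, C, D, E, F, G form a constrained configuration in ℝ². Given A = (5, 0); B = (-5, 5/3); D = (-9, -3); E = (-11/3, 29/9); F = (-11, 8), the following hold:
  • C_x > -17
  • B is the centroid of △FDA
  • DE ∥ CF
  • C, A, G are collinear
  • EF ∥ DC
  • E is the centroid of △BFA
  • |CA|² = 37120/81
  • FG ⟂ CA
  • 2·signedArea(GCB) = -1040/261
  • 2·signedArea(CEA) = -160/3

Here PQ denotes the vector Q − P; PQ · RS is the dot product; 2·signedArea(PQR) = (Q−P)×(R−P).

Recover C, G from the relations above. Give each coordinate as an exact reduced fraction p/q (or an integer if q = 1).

C = (-49/3, 16/9)
G = (-335/29, 40/29)

1. C_x = -49/3  [DE ∥ CF ∩ EF ∥ DC]
2. C_y = 16/9  [DE ∥ CF ∩ EF ∥ DC]
   → C = (-49/3, 16/9)
3. G_x = -335/29  [C, A, G are collinear ∩ FG ⟂ CA]
4. G_y = 40/29  [C, A, G are collinear ∩ FG ⟂ CA]
   → G = (-335/29, 40/29)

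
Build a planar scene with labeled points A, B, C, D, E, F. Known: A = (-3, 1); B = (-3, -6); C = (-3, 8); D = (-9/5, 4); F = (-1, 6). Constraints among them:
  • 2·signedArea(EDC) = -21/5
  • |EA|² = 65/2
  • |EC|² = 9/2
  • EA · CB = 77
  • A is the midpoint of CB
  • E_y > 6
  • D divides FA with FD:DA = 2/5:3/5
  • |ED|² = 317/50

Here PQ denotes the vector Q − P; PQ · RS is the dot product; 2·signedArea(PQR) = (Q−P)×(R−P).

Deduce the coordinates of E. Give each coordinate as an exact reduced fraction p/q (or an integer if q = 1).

1. E_x = -3/2  [2·signedArea(EDC) = -21/5 ∩ EA · CB = 77]
2. E_y = 13/2  [2·signedArea(EDC) = -21/5 ∩ EA · CB = 77]
   → E = (-3/2, 13/2)

E = (-3/2, 13/2)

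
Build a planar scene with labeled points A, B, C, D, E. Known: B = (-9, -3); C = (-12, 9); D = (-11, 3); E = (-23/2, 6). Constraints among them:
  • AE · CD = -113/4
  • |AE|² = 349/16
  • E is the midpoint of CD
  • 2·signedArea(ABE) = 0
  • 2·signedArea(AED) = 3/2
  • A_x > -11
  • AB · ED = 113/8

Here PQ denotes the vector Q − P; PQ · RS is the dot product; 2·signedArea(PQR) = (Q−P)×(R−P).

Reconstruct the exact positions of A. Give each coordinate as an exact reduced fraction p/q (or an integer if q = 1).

1. A_x = -41/4  [2·signedArea(ABE) = 0 ∩ AB · ED = 113/8]
2. A_y = 3/2  [2·signedArea(ABE) = 0 ∩ AB · ED = 113/8]
   → A = (-41/4, 3/2)

A = (-41/4, 3/2)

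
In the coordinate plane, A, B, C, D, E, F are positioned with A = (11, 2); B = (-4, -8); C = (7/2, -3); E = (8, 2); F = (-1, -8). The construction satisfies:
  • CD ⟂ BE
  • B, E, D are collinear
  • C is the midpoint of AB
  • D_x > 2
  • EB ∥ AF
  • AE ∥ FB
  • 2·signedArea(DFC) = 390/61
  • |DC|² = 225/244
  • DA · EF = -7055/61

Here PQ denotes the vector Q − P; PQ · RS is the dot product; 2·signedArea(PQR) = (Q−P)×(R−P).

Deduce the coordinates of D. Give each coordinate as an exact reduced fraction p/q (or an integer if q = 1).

1. D_x = 176/61  [B, E, D are collinear ∩ CD ⟂ BE]
2. D_y = -138/61  [B, E, D are collinear ∩ CD ⟂ BE]
   → D = (176/61, -138/61)

D = (176/61, -138/61)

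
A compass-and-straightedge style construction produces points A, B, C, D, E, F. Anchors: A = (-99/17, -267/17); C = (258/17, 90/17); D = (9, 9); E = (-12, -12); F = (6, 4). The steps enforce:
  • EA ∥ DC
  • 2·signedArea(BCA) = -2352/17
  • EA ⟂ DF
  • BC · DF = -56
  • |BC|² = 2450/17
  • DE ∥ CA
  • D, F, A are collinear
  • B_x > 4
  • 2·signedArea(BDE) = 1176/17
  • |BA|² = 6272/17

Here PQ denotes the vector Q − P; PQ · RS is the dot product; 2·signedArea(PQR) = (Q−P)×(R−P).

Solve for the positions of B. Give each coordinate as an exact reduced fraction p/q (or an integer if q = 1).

B = (69/17, 13/17)

1. B_x = 69/17  [2·signedArea(BCA) = -2352/17 ∩ BC · DF = -56]
2. B_y = 13/17  [2·signedArea(BCA) = -2352/17 ∩ BC · DF = -56]
   → B = (69/17, 13/17)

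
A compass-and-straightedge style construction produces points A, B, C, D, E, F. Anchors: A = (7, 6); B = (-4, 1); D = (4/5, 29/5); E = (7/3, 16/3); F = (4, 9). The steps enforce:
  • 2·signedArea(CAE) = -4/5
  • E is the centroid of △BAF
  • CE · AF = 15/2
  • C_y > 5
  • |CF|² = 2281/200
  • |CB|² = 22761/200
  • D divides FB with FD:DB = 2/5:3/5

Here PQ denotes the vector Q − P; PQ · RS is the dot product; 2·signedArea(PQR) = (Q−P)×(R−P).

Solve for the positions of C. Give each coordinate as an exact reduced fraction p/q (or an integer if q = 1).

1. C_x = 109/20  [2·signedArea(CAE) = -4/5 ∩ CE · AF = 15/2]
2. C_y = 119/20  [2·signedArea(CAE) = -4/5 ∩ CE · AF = 15/2]
   → C = (109/20, 119/20)

C = (109/20, 119/20)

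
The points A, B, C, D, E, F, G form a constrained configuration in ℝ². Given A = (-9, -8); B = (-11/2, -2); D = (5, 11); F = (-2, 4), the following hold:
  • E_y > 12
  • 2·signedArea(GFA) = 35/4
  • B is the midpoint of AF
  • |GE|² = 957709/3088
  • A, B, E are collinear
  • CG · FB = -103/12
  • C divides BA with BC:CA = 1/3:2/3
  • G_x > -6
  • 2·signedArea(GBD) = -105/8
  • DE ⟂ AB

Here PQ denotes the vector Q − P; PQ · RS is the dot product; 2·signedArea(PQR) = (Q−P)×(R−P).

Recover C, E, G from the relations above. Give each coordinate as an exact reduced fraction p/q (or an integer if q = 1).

1. C_x = -20/3  [C divides BA with BC:CA = 1/3:2/3]
2. C_y = -4  [C divides BA with BC:CA = 1/3:2/3]
   → C = (-20/3, -4)
3. E_x = 545/193  [A, B, E are collinear ∩ DE ⟂ AB]
4. E_y = 2368/193  [A, B, E are collinear ∩ DE ⟂ AB]
   → E = (545/193, 2368/193)
5. G_x = -11/2  [2·signedArea(GBD) = -105/8 ∩ 2·signedArea(GFA) = 35/4]
6. G_y = -13/4  [2·signedArea(GBD) = -105/8 ∩ 2·signedArea(GFA) = 35/4]
   → G = (-11/2, -13/4)

C = (-20/3, -4)
E = (545/193, 2368/193)
G = (-11/2, -13/4)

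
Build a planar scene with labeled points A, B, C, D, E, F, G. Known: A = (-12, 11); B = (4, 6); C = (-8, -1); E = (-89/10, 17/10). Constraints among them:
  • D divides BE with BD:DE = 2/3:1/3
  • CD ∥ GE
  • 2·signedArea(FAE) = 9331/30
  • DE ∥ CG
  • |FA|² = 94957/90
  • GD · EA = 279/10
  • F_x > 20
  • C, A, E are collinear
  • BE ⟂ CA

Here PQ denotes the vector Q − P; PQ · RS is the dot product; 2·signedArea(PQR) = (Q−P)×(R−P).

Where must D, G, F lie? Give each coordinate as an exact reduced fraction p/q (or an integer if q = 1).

D = (-23/5, 47/15)
F = (203/10, 433/30)
G = (-123/10, -73/30)

1. D_x = -23/5  [D divides BE with BD:DE = 2/3:1/3]
2. D_y = 47/15  [D divides BE with BD:DE = 2/3:1/3]
   → D = (-23/5, 47/15)
3. G_x = -123/10  [CD ∥ GE ∩ DE ∥ CG]
4. G_y = -73/30  [CD ∥ GE ∩ DE ∥ CG]
   → G = (-123/10, -73/30)
5. F_x = 203/10  [line 93/10·x + 31/10·y + -3503/15 = 0 ∩ |FA|² = 94957/90]
6. F_y = 433/30  [line 93/10·x + 31/10·y + -3503/15 = 0 ∩ |FA|² = 94957/90]
   → F = (203/10, 433/30)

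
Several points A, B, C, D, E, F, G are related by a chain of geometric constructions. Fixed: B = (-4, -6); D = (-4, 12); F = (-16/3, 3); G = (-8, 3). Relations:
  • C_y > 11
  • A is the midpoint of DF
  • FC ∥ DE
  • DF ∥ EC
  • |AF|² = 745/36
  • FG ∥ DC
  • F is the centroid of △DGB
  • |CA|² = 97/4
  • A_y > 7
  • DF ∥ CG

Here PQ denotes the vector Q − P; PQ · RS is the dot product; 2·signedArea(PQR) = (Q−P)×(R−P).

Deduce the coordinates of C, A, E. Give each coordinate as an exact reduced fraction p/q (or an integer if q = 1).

A = (-14/3, 15/2)
C = (-20/3, 12)
E = (-16/3, 21)

1. C_x = -20/3  [DF ∥ CG ∩ FG ∥ DC]
2. C_y = 12  [DF ∥ CG ∩ FG ∥ DC]
   → C = (-20/3, 12)
3. A_x = -14/3  [A is the midpoint of DF]
4. A_y = 15/2  [A is the midpoint of DF]
   → A = (-14/3, 15/2)
5. E_x = -16/3  [DF ∥ EC ∩ FC ∥ DE]
6. E_y = 21  [DF ∥ EC ∩ FC ∥ DE]
   → E = (-16/3, 21)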